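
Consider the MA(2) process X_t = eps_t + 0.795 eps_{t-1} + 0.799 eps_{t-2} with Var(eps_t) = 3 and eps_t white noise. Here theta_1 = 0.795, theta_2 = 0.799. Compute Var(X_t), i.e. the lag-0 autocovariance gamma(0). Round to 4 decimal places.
\gamma(0) = 6.8113

For an MA(q) process X_t = eps_t + sum_i theta_i eps_{t-i} with
Var(eps_t) = sigma^2, the variance is
  gamma(0) = sigma^2 * (1 + sum_i theta_i^2).
  sum_i theta_i^2 = (0.795)^2 + (0.799)^2 = 0.632025 + 0.638401 = 1.270426.
  gamma(0) = 3 * (1 + 1.270426) = 3 * 2.270426 = 6.811278, which rounds to 6.8113.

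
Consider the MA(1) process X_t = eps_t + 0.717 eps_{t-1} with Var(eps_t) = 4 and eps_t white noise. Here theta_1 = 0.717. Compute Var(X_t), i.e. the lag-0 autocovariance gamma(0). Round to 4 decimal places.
\gamma(0) = 6.0564

For an MA(q) process X_t = eps_t + sum_i theta_i eps_{t-i} with
Var(eps_t) = sigma^2, the variance is
  gamma(0) = sigma^2 * (1 + sum_i theta_i^2).
  sum_i theta_i^2 = (0.717)^2 = 0.514089.
  gamma(0) = 4 * (1 + 0.514089) = 4 * 1.514089 = 6.056356, which rounds to 6.0564.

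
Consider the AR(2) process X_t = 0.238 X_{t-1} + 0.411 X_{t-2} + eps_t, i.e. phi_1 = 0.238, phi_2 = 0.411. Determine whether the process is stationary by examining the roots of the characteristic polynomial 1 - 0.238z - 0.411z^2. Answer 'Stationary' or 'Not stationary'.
\text{Stationary}

The AR(p) characteristic polynomial is P(z) = 1 - 0.238z - 0.411z^2.
Stationarity requires all roots to lie outside the unit circle, i.e. |z| > 1 for every root.
Set 1 + (-0.238) z + (-0.411) z^2 = 0, i.e. a z^2 + b z + c = 0 with a = -0.411, b = -0.238, c = 1.
Discriminant D = b^2 - 4ac = (-0.238)^2 - 4*(-0.411)*1 = 0.056644 - (-1.644) = 1.700644.
D >= 0, so the roots are real: z = (-b +/- sqrt(D)) / (2a) = (0.238 +/- 1.304087) / (-0.822).
  z_1 = (0.238 + 1.304087) / (-0.822) = -1.876,   |z_1| = 1.876.
  z_2 = (0.238 - 1.304087) / (-0.822) = 1.2969,   |z_2| = 1.2969.
Moduli of all roots: 1.8760, 1.2969.
All moduli strictly greater than 1? Yes.
Verdict: Stationary.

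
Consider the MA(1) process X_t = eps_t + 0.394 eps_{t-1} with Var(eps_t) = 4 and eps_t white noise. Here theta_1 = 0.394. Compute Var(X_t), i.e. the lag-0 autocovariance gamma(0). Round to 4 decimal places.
\gamma(0) = 4.6209

For an MA(q) process X_t = eps_t + sum_i theta_i eps_{t-i} with
Var(eps_t) = sigma^2, the variance is
  gamma(0) = sigma^2 * (1 + sum_i theta_i^2).
  sum_i theta_i^2 = (0.394)^2 = 0.155236.
  gamma(0) = 4 * (1 + 0.155236) = 4 * 1.155236 = 4.620944, which rounds to 4.6209.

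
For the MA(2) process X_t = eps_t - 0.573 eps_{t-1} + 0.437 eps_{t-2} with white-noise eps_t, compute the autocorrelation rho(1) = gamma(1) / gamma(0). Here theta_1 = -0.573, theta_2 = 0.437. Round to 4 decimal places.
\rho(1) = -0.5420

For an MA(q) process with theta_0 = 1, the autocovariance is
  gamma(k) = sigma^2 * sum_{i=0..q-k} theta_i * theta_{i+k},
and rho(k) = gamma(k) / gamma(0). Sigma^2 cancels.
  numerator   = (1)*(-0.573) + (-0.573)*(0.437) = -0.823401.
  denominator = (1)^2 + (-0.573)^2 + (0.437)^2 = 1.519298.
  rho(1) = -0.823401 / 1.519298 = -0.5420.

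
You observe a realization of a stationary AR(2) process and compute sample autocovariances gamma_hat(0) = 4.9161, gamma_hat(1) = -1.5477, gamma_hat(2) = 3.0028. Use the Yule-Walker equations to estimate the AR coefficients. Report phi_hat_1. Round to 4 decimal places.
\hat\phi_{1} = -0.1360

The Yule-Walker equations for an AR(p) process read, in matrix form,
  Gamma_p phi = r_p,   with   (Gamma_p)_{ij} = gamma(|i - j|),
                       (r_p)_i = gamma(i),   i,j = 1..p.
Substitute the sample gammas (Toeplitz matrix and right-hand side of size 2):
  Gamma_p = [[4.9161, -1.5477], [-1.5477, 4.9161]]
  r_p     = [-1.5477, 3.0028]
Written out:
  4.9161 phi_1 - 1.5477 phi_2 = -1.5477
  -1.5477 phi_1 + 4.9161 phi_2 = 3.0028
Solve by Cramer's rule:
  det = gamma(0)^2 - gamma(1)^2 = (4.9161)^2 - (-1.5477)^2 = 24.16803921 - 2.39537529 = 21.77266392
  phi_hat_1 = [gamma(1) gamma(0) - gamma(1) gamma(2)] / det = [(-1.5477)(4.9161) - (-1.5477)(3.0028)] / 21.77266392 = -2.96121441 / 21.77266392 = -0.136
  phi_hat_2 = [gamma(0) gamma(2) - gamma(1)^2] / det = [(4.9161)(3.0028) - (-1.5477)^2] / 21.77266392 = 12.36668979 / 21.77266392 = 0.568
So phi_hat = [-0.1360, 0.5680].
Therefore phi_hat_1 = -0.1360.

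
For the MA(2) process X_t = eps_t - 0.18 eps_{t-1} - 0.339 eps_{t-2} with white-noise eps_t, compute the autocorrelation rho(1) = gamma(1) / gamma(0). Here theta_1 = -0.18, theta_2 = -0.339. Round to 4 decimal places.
\rho(1) = -0.1037

For an MA(q) process with theta_0 = 1, the autocovariance is
  gamma(k) = sigma^2 * sum_{i=0..q-k} theta_i * theta_{i+k},
and rho(k) = gamma(k) / gamma(0). Sigma^2 cancels.
  numerator   = (1)*(-0.18) + (-0.18)*(-0.339) = -0.11898.
  denominator = (1)^2 + (-0.18)^2 + (-0.339)^2 = 1.147321.
  rho(1) = -0.11898 / 1.147321 = -0.1037.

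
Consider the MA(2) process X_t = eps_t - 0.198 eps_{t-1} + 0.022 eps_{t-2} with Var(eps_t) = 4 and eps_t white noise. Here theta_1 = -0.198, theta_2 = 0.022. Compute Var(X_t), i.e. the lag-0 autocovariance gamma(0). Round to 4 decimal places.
\gamma(0) = 4.1588

For an MA(q) process X_t = eps_t + sum_i theta_i eps_{t-i} with
Var(eps_t) = sigma^2, the variance is
  gamma(0) = sigma^2 * (1 + sum_i theta_i^2).
  sum_i theta_i^2 = (-0.198)^2 + (0.022)^2 = 0.039204 + 0.000484 = 0.039688.
  gamma(0) = 4 * (1 + 0.039688) = 4 * 1.039688 = 4.158752, which rounds to 4.1588.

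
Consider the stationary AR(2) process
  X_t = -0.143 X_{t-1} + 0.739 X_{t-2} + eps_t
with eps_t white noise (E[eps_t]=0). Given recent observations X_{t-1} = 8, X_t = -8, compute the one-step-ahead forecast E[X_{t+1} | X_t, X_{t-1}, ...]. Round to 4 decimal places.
E[X_{t+1} \mid \mathcal F_t] = 7.0560

For an AR(p) model X_t = c + sum_i phi_i X_{t-i} + eps_t, the
one-step-ahead conditional mean is
  E[X_{t+1} | X_t, ...] = c + sum_i phi_i X_{t+1-i}.
Substitute known values:
  E[X_{t+1} | ...] = (-0.143) * (-8) + (0.739) * (8)
                   = 7.0560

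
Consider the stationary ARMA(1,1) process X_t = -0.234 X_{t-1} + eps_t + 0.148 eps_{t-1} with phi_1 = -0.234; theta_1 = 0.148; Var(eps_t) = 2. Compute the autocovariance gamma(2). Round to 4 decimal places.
\gamma(2) = 0.0411

Multiply the model equation by X_{t-k} and take expectations. With theta_0 = psi_0 = 1 and psi_j the MA(infinity) weights, this gives
  gamma(k) - sum_i phi_i gamma(k-i) = c_k,
  c_k = sigma^2 * sum_{j=k..q} theta_j psi_{j-k}   (c_k = 0 for k > q),
using gamma(-m) = gamma(m).
psi-weights needed (psi_j = theta_j + sum_i phi_i psi_{j-i}):
  psi_1 = theta_1 + phi_1 = 0.148 + (-0.234) = -0.086
Right-hand sides:
  c_0 = sigma^2 (1 + theta_1 psi_1) = 2 * (1 + (0.148)(-0.086)) = 2 * 0.987272 = 1.974544
  c_1 = sigma^2 theta_1 = 2 * (0.148) = 0.296
  c_2 = 0
Equations for k = 0 and k = 1 (AR order 1):
  gamma(0) = phi_1 gamma(1) + c_0
  gamma(1) = phi_1 gamma(0) + c_1
Substituting the second into the first: gamma(0) (1 - phi_1^2) = c_0 + phi_1 c_1, so
  gamma(0) = (c_0 + phi_1 c_1) / (1 - phi_1^2) = (1.974544 + (-0.234)(0.296)) / (1 - (-0.234)^2) = 1.90528 / 0.945244 = 2.015649.
  gamma(1) = phi_1 gamma(0) + c_1 = (-0.234)(2.015649) + (0.296) = -0.175662.
For k = 2 (> q): gamma(2) = phi_1 gamma(1) = (-0.234)(-0.175662) = 0.041105.
Therefore gamma(2) = 0.0411 (to 4 decimal places).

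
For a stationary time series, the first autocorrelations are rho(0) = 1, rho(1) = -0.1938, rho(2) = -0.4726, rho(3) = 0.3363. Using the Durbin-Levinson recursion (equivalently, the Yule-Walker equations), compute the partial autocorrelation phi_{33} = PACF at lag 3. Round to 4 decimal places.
\phi_{33} = 0.1350

The PACF at lag k is phi_{kk}, the last component of the solution
to the Yule-Walker system G_k phi = r_k where
  (G_k)_{ij} = rho(|i - j|), (r_k)_i = rho(i), i,j = 1..k.
Equivalently, Durbin-Levinson gives phi_{kk} iteratively:
  phi_{11} = rho(1)
  phi_{kk} = [rho(k) - sum_{j=1..k-1} phi_{k-1,j} rho(k-j)]
            / [1 - sum_{j=1..k-1} phi_{k-1,j} rho(j)],
  phi_{k,j} = phi_{k-1,j} - phi_{kk} phi_{k-1,k-j},  j = 1..k-1.
Step k = 1:
  phi_11 = rho(1) = -0.1938.
Step k = 2:
  phi_22 = [rho(2) - phi_11 rho(1)] / [1 - phi_11 rho(1)] = [-0.4726 - (-0.1938)(-0.1938)] / [1 - (-0.1938)(-0.1938)]
         = -0.51015844 / 0.96244156 = -0.530067.
  Update: phi_21 = phi_11 - phi_22 phi_11 = -0.1938 - (-0.530067)(-0.1938) = -0.296527.
Step k = 3:
  phi_33 = [rho(3) - phi_21 rho(2) - phi_22 rho(1)] / [1 - phi_21 rho(1) - phi_22 rho(2)]
    numerator   = 0.3363 - (-0.296527)(-0.4726) - (-0.530067)(-0.1938) = 0.09343438
    denominator = 1 - (-0.296527)(-0.1938) - (-0.530067)(-0.4726) = 0.69202344
  phi_33 = 0.09343438 / 0.69202344 = 0.135.
Therefore phi_{33} = 0.1350.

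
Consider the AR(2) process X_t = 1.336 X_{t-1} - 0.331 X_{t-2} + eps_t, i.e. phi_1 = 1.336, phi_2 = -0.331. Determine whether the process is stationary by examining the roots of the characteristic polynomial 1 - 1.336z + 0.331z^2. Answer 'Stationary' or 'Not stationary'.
\text{Not stationary}

The AR(p) characteristic polynomial is P(z) = 1 - 1.336z + 0.331z^2.
Stationarity requires all roots to lie outside the unit circle, i.e. |z| > 1 for every root.
Set 1 + (-1.336) z + (0.331) z^2 = 0, i.e. a z^2 + b z + c = 0 with a = 0.331, b = -1.336, c = 1.
Discriminant D = b^2 - 4ac = (-1.336)^2 - 4*(0.331)*1 = 1.784896 - (1.324) = 0.460896.
D >= 0, so the roots are real: z = (-b +/- sqrt(D)) / (2a) = (1.336 +/- 0.678893) / (0.662).
  z_1 = (1.336 + 0.678893) / (0.662) = 3.0436,   |z_1| = 3.0436.
  z_2 = (1.336 - 0.678893) / (0.662) = 0.9926,   |z_2| = 0.9926.
Moduli of all roots: 3.0436, 0.9926.
All moduli strictly greater than 1? No.
Verdict: Not stationary.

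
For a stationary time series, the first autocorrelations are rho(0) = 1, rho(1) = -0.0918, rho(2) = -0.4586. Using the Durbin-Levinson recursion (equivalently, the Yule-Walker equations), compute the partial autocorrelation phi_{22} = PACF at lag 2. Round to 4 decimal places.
\phi_{22} = -0.4710

The PACF at lag k is phi_{kk}, the last component of the solution
to the Yule-Walker system G_k phi = r_k where
  (G_k)_{ij} = rho(|i - j|), (r_k)_i = rho(i), i,j = 1..k.
Equivalently, Durbin-Levinson gives phi_{kk} iteratively:
  phi_{11} = rho(1)
  phi_{kk} = [rho(k) - sum_{j=1..k-1} phi_{k-1,j} rho(k-j)]
            / [1 - sum_{j=1..k-1} phi_{k-1,j} rho(j)],
  phi_{k,j} = phi_{k-1,j} - phi_{kk} phi_{k-1,k-j},  j = 1..k-1.
Step k = 1:
  phi_11 = rho(1) = -0.0918.
Step k = 2:
  phi_22 = [rho(2) - phi_11 rho(1)] / [1 - phi_11 rho(1)] = [-0.4586 - (-0.0918)(-0.0918)] / [1 - (-0.0918)(-0.0918)]
         = -0.46702724 / 0.99157276 = -0.471.
Therefore phi_{22} = -0.4710.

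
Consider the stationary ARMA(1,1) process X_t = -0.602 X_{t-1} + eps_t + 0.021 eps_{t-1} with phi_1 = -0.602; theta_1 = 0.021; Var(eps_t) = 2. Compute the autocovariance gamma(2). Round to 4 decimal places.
\gamma(2) = 1.0833

Multiply the model equation by X_{t-k} and take expectations. With theta_0 = psi_0 = 1 and psi_j the MA(infinity) weights, this gives
  gamma(k) - sum_i phi_i gamma(k-i) = c_k,
  c_k = sigma^2 * sum_{j=k..q} theta_j psi_{j-k}   (c_k = 0 for k > q),
using gamma(-m) = gamma(m).
psi-weights needed (psi_j = theta_j + sum_i phi_i psi_{j-i}):
  psi_1 = theta_1 + phi_1 = 0.021 + (-0.602) = -0.581
Right-hand sides:
  c_0 = sigma^2 (1 + theta_1 psi_1) = 2 * (1 + (0.021)(-0.581)) = 2 * 0.987799 = 1.975598
  c_1 = sigma^2 theta_1 = 2 * (0.021) = 0.042
  c_2 = 0
Equations for k = 0 and k = 1 (AR order 1):
  gamma(0) = phi_1 gamma(1) + c_0
  gamma(1) = phi_1 gamma(0) + c_1
Substituting the second into the first: gamma(0) (1 - phi_1^2) = c_0 + phi_1 c_1, so
  gamma(0) = (c_0 + phi_1 c_1) / (1 - phi_1^2) = (1.975598 + (-0.602)(0.042)) / (1 - (-0.602)^2) = 1.950314 / 0.637596 = 3.058855.
  gamma(1) = phi_1 gamma(0) + c_1 = (-0.602)(3.058855) + (0.042) = -1.799431.
For k = 2 (> q): gamma(2) = phi_1 gamma(1) = (-0.602)(-1.799431) = 1.083257.
Therefore gamma(2) = 1.0833 (to 4 decimal places).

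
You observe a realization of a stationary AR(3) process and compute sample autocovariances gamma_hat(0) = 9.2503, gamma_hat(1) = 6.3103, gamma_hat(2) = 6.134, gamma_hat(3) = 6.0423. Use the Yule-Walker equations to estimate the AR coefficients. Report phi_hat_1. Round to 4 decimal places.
\hat\phi_{1} = 0.3370

The Yule-Walker equations for an AR(p) process read, in matrix form,
  Gamma_p phi = r_p,   with   (Gamma_p)_{ij} = gamma(|i - j|),
                       (r_p)_i = gamma(i),   i,j = 1..p.
Substitute the sample gammas (Toeplitz matrix and right-hand side of size 3):
  Gamma_p = [[9.2503, 6.3103, 6.134], [6.3103, 9.2503, 6.3103], [6.134, 6.3103, 9.2503]]
  r_p     = [6.3103, 6.134, 6.0423]
Written out (R1..R3):
  (R1) 9.2503 phi_1 + 6.3103 phi_2 + 6.134 phi_3 = 6.3103
  (R2) 6.3103 phi_1 + 9.2503 phi_2 + 6.3103 phi_3 = 6.134
  (R3) 6.134 phi_1 + 6.3103 phi_2 + 9.2503 phi_3 = 6.0423
Gaussian elimination:
  R2 <- R2 - (6.3103/9.2503) R1 = R2 - (0.682172) R1:  4.945587 phi_2 + 2.125854 phi_3 = 1.829287
  R3 <- R3 - (6.134/9.2503) R1 = R3 - (0.663114) R1:  2.125854 phi_2 + 5.182761 phi_3 = 1.857854
  R3 <- R3 - (2.125854/4.945587) R2 = R3 - (0.429849) R2:  4.268965 phi_3 = 1.071537
Back-substitution:
  phi_hat_3 = 1.071537 / 4.268965 = 0.251006
  phi_hat_2 = (1.829287 - (2.125854)(0.251006)) / 4.945587 = 0.261988
  phi_hat_1 = (6.3103 - (6.3103)(0.261988) - (6.134)(0.251006)) / 9.2503 = 0.337006
So phi_hat = [0.3370, 0.2620, 0.2510].
Therefore phi_hat_1 = 0.3370.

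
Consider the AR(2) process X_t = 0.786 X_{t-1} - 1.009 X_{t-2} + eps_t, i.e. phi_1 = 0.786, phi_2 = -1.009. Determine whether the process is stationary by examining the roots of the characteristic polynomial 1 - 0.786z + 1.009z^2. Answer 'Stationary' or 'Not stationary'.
\text{Not stationary}

The AR(p) characteristic polynomial is P(z) = 1 - 0.786z + 1.009z^2.
Stationarity requires all roots to lie outside the unit circle, i.e. |z| > 1 for every root.
Set 1 + (-0.786) z + (1.009) z^2 = 0, i.e. a z^2 + b z + c = 0 with a = 1.009, b = -0.786, c = 1.
Discriminant D = b^2 - 4ac = (-0.786)^2 - 4*(1.009)*1 = 0.617796 - (4.036) = -3.418204.
D < 0, so the roots are the complex-conjugate pair z = (-b +/- i sqrt(-D)) / (2a) = 0.3895 +/- 0.9162i.
For a conjugate pair |z|^2 = z * conj(z) = (product of roots) = c/a = 1/(1.009) = 0.99108, so |z| = sqrt(0.99108) = 0.9955 for both roots.
Moduli of all roots: 0.9955, 0.9955.
All moduli strictly greater than 1? No.
Verdict: Not stationary.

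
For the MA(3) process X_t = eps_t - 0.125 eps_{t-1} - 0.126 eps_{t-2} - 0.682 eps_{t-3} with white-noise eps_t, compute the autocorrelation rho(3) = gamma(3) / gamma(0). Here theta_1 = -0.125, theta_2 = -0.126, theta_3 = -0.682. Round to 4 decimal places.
\rho(3) = -0.4557

For an MA(q) process with theta_0 = 1, the autocovariance is
  gamma(k) = sigma^2 * sum_{i=0..q-k} theta_i * theta_{i+k},
and rho(k) = gamma(k) / gamma(0). Sigma^2 cancels.
  numerator   = (1)*(-0.682) = -0.682.
  denominator = (1)^2 + (-0.125)^2 + (-0.126)^2 + (-0.682)^2 = 1.496625.
  rho(3) = -0.682 / 1.496625 = -0.4557.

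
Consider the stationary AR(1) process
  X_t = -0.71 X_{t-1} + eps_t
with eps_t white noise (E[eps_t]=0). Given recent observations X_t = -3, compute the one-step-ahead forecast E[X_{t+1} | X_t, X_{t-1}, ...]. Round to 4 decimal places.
E[X_{t+1} \mid \mathcal F_t] = 2.1300

For an AR(p) model X_t = c + sum_i phi_i X_{t-i} + eps_t, the
one-step-ahead conditional mean is
  E[X_{t+1} | X_t, ...] = c + sum_i phi_i X_{t+1-i}.
Substitute known values:
  E[X_{t+1} | ...] = (-0.71) * (-3)
                   = 2.1300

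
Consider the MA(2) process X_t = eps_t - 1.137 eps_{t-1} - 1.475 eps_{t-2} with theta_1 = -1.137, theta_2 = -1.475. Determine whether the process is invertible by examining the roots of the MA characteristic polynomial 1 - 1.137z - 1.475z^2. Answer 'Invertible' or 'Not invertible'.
\text{Not invertible}

The MA(q) characteristic polynomial is P(z) = 1 - 1.137z - 1.475z^2.
Invertibility requires all roots to lie outside the unit circle, i.e. |z| > 1 for every root.
Set 1 + (-1.137) z + (-1.475) z^2 = 0, i.e. a z^2 + b z + c = 0 with a = -1.475, b = -1.137, c = 1.
Discriminant D = b^2 - 4ac = (-1.137)^2 - 4*(-1.475)*1 = 1.292769 - (-5.9) = 7.192769.
D >= 0, so the roots are real: z = (-b +/- sqrt(D)) / (2a) = (1.137 +/- 2.681934) / (-2.95).
  z_1 = (1.137 + 2.681934) / (-2.95) = -1.2946,   |z_1| = 1.2946.
  z_2 = (1.137 - 2.681934) / (-2.95) = 0.5237,   |z_2| = 0.5237.
Moduli of all roots: 1.2946, 0.5237.
All moduli strictly greater than 1? No.
Verdict: Not invertible.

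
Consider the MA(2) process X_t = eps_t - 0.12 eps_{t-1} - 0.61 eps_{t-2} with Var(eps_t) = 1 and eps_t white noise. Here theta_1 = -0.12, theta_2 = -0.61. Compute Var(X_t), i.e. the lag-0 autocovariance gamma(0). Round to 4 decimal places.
\gamma(0) = 1.3865

For an MA(q) process X_t = eps_t + sum_i theta_i eps_{t-i} with
Var(eps_t) = sigma^2, the variance is
  gamma(0) = sigma^2 * (1 + sum_i theta_i^2).
  sum_i theta_i^2 = (-0.12)^2 + (-0.61)^2 = 0.0144 + 0.3721 = 0.3865.
  gamma(0) = 1 * (1 + 0.3865) = 1 * 1.3865 = 1.3865.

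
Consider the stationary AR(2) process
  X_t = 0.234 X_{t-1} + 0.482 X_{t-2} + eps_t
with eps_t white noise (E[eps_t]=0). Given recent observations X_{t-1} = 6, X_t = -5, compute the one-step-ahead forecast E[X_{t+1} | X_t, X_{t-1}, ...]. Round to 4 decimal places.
E[X_{t+1} \mid \mathcal F_t] = 1.7220

For an AR(p) model X_t = c + sum_i phi_i X_{t-i} + eps_t, the
one-step-ahead conditional mean is
  E[X_{t+1} | X_t, ...] = c + sum_i phi_i X_{t+1-i}.
Substitute known values:
  E[X_{t+1} | ...] = (0.234) * (-5) + (0.482) * (6)
                   = 1.7220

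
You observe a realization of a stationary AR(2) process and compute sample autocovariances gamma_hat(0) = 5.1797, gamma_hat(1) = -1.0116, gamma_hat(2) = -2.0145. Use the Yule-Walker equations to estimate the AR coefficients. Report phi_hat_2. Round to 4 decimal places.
\hat\phi_{2} = -0.4440

The Yule-Walker equations for an AR(p) process read, in matrix form,
  Gamma_p phi = r_p,   with   (Gamma_p)_{ij} = gamma(|i - j|),
                       (r_p)_i = gamma(i),   i,j = 1..p.
Substitute the sample gammas (Toeplitz matrix and right-hand side of size 2):
  Gamma_p = [[5.1797, -1.0116], [-1.0116, 5.1797]]
  r_p     = [-1.0116, -2.0145]
Written out:
  5.1797 phi_1 - 1.0116 phi_2 = -1.0116
  -1.0116 phi_1 + 5.1797 phi_2 = -2.0145
Solve by Cramer's rule:
  det = gamma(0)^2 - gamma(1)^2 = (5.1797)^2 - (-1.0116)^2 = 26.82929209 - 1.02333456 = 25.80595753
  phi_hat_1 = [gamma(1) gamma(0) - gamma(1) gamma(2)] / det = [(-1.0116)(5.1797) - (-1.0116)(-2.0145)] / 25.80595753 = -7.27765272 / 25.80595753 = -0.282
  phi_hat_2 = [gamma(0) gamma(2) - gamma(1)^2] / det = [(5.1797)(-2.0145) - (-1.0116)^2] / 25.80595753 = -11.45784021 / 25.80595753 = -0.444
So phi_hat = [-0.2820, -0.4440].
Therefore phi_hat_2 = -0.4440.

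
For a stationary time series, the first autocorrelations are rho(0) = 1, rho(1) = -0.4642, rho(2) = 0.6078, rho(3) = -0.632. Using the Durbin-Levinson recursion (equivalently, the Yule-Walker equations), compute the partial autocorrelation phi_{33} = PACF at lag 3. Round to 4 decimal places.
\phi_{33} = -0.4399

The PACF at lag k is phi_{kk}, the last component of the solution
to the Yule-Walker system G_k phi = r_k where
  (G_k)_{ij} = rho(|i - j|), (r_k)_i = rho(i), i,j = 1..k.
Equivalently, Durbin-Levinson gives phi_{kk} iteratively:
  phi_{11} = rho(1)
  phi_{kk} = [rho(k) - sum_{j=1..k-1} phi_{k-1,j} rho(k-j)]
            / [1 - sum_{j=1..k-1} phi_{k-1,j} rho(j)],
  phi_{k,j} = phi_{k-1,j} - phi_{kk} phi_{k-1,k-j},  j = 1..k-1.
Step k = 1:
  phi_11 = rho(1) = -0.4642.
Step k = 2:
  phi_22 = [rho(2) - phi_11 rho(1)] / [1 - phi_11 rho(1)] = [0.6078 - (-0.4642)(-0.4642)] / [1 - (-0.4642)(-0.4642)]
         = 0.39231836 / 0.78451836 = 0.500075.
  Update: phi_21 = phi_11 - phi_22 phi_11 = -0.4642 - (0.500075)(-0.4642) = -0.232065.
Step k = 3:
  phi_33 = [rho(3) - phi_21 rho(2) - phi_22 rho(1)] / [1 - phi_21 rho(1) - phi_22 rho(2)]
    numerator   = -0.632 - (-0.232065)(0.6078) - (0.500075)(-0.4642) = -0.25881589
    denominator = 1 - (-0.232065)(-0.4642) - (0.500075)(0.6078) = 0.58832959
  phi_33 = -0.25881589 / 0.58832959 = -0.4399.
Therefore phi_{33} = -0.4399.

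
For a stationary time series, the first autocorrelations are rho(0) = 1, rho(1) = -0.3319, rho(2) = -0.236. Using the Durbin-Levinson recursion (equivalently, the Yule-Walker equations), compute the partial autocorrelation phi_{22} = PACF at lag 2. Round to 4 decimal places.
\phi_{22} = -0.3890

The PACF at lag k is phi_{kk}, the last component of the solution
to the Yule-Walker system G_k phi = r_k where
  (G_k)_{ij} = rho(|i - j|), (r_k)_i = rho(i), i,j = 1..k.
Equivalently, Durbin-Levinson gives phi_{kk} iteratively:
  phi_{11} = rho(1)
  phi_{kk} = [rho(k) - sum_{j=1..k-1} phi_{k-1,j} rho(k-j)]
            / [1 - sum_{j=1..k-1} phi_{k-1,j} rho(j)],
  phi_{k,j} = phi_{k-1,j} - phi_{kk} phi_{k-1,k-j},  j = 1..k-1.
Step k = 1:
  phi_11 = rho(1) = -0.3319.
Step k = 2:
  phi_22 = [rho(2) - phi_11 rho(1)] / [1 - phi_11 rho(1)] = [-0.236 - (-0.3319)(-0.3319)] / [1 - (-0.3319)(-0.3319)]
         = -0.34615761 / 0.88984239 = -0.389.
Therefore phi_{22} = -0.3890.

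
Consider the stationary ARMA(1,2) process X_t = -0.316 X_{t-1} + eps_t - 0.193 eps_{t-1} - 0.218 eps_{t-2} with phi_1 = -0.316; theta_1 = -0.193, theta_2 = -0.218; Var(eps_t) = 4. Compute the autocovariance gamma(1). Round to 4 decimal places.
\gamma(1) = -1.9242

Multiply the model equation by X_{t-k} and take expectations. With theta_0 = psi_0 = 1 and psi_j the MA(infinity) weights, this gives
  gamma(k) - sum_i phi_i gamma(k-i) = c_k,
  c_k = sigma^2 * sum_{j=k..q} theta_j psi_{j-k}   (c_k = 0 for k > q),
using gamma(-m) = gamma(m).
psi-weights needed (psi_j = theta_j + sum_i phi_i psi_{j-i}):
  psi_1 = theta_1 + phi_1 = -0.193 + (-0.316) = -0.509
  psi_2 = theta_2 + phi_1 psi_1 = -0.218 + (-0.316)(-0.509) = -0.057156
Right-hand sides:
  c_0 = sigma^2 (1 + theta_1 psi_1 + theta_2 psi_2) = 4 * (1 + (-0.193)(-0.509) + (-0.218)(-0.057156)) = 4 * 1.110697 = 4.442788
  c_1 = sigma^2 (theta_1 + theta_2 psi_1) = 4 * (-0.193 + (-0.218)(-0.509)) = -0.328152
  c_2 = sigma^2 theta_2 = 4 * (-0.218) = -0.872
Equations for k = 0 and k = 1 (AR order 1):
  gamma(0) = phi_1 gamma(1) + c_0
  gamma(1) = phi_1 gamma(0) + c_1
Substituting the second into the first: gamma(0) (1 - phi_1^2) = c_0 + phi_1 c_1, so
  gamma(0) = (c_0 + phi_1 c_1) / (1 - phi_1^2) = (4.442788 + (-0.316)(-0.328152)) / (1 - (-0.316)^2) = 4.546484 / 0.900144 = 5.050841.
  gamma(1) = phi_1 gamma(0) + c_1 = (-0.316)(5.050841) + (-0.328152) = -1.924218.
Therefore gamma(1) = -1.9242 (to 4 decimal places).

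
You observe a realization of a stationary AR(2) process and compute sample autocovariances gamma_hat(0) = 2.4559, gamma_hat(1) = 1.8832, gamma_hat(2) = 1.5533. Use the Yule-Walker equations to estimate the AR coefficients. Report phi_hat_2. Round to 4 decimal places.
\hat\phi_{2} = 0.1080

The Yule-Walker equations for an AR(p) process read, in matrix form,
  Gamma_p phi = r_p,   with   (Gamma_p)_{ij} = gamma(|i - j|),
                       (r_p)_i = gamma(i),   i,j = 1..p.
Substitute the sample gammas (Toeplitz matrix and right-hand side of size 2):
  Gamma_p = [[2.4559, 1.8832], [1.8832, 2.4559]]
  r_p     = [1.8832, 1.5533]
Written out:
  2.4559 phi_1 + 1.8832 phi_2 = 1.8832
  1.8832 phi_1 + 2.4559 phi_2 = 1.5533
Solve by Cramer's rule:
  det = gamma(0)^2 - gamma(1)^2 = (2.4559)^2 - (1.8832)^2 = 6.03144481 - 3.54644224 = 2.48500257
  phi_hat_1 = [gamma(1) gamma(0) - gamma(1) gamma(2)] / det = [(1.8832)(2.4559) - (1.8832)(1.5533)] / 2.48500257 = 1.69977632 / 2.48500257 = 0.684
  phi_hat_2 = [gamma(0) gamma(2) - gamma(1)^2] / det = [(2.4559)(1.5533) - (1.8832)^2] / 2.48500257 = 0.26830723 / 2.48500257 = 0.108
So phi_hat = [0.6840, 0.1080].
Therefore phi_hat_2 = 0.1080.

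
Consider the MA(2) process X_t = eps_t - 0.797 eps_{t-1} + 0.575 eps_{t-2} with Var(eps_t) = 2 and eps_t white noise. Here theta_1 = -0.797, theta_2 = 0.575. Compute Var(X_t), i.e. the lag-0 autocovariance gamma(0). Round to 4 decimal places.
\gamma(0) = 3.9317

For an MA(q) process X_t = eps_t + sum_i theta_i eps_{t-i} with
Var(eps_t) = sigma^2, the variance is
  gamma(0) = sigma^2 * (1 + sum_i theta_i^2).
  sum_i theta_i^2 = (-0.797)^2 + (0.575)^2 = 0.635209 + 0.330625 = 0.965834.
  gamma(0) = 2 * (1 + 0.965834) = 2 * 1.965834 = 3.931668, which rounds to 3.9317.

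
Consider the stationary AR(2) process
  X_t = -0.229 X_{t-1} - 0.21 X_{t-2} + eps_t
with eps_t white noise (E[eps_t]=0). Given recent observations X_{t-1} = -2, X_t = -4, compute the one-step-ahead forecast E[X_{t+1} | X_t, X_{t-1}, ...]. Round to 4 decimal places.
E[X_{t+1} \mid \mathcal F_t] = 1.3360

For an AR(p) model X_t = c + sum_i phi_i X_{t-i} + eps_t, the
one-step-ahead conditional mean is
  E[X_{t+1} | X_t, ...] = c + sum_i phi_i X_{t+1-i}.
Substitute known values:
  E[X_{t+1} | ...] = (-0.229) * (-4) + (-0.21) * (-2)
                   = 1.3360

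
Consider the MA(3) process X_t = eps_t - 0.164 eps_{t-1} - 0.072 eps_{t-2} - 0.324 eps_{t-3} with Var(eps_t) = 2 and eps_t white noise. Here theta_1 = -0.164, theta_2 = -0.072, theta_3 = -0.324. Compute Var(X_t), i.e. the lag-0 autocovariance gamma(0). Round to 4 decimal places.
\gamma(0) = 2.2741

For an MA(q) process X_t = eps_t + sum_i theta_i eps_{t-i} with
Var(eps_t) = sigma^2, the variance is
  gamma(0) = sigma^2 * (1 + sum_i theta_i^2).
  sum_i theta_i^2 = (-0.164)^2 + (-0.072)^2 + (-0.324)^2 = 0.026896 + 0.005184 + 0.104976 = 0.137056.
  gamma(0) = 2 * (1 + 0.137056) = 2 * 1.137056 = 2.274112, which rounds to 2.2741.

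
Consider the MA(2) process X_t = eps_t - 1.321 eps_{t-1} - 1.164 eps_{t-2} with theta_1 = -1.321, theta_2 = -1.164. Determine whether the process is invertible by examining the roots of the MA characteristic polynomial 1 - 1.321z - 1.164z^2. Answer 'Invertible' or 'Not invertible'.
\text{Not invertible}

The MA(q) characteristic polynomial is P(z) = 1 - 1.321z - 1.164z^2.
Invertibility requires all roots to lie outside the unit circle, i.e. |z| > 1 for every root.
Set 1 + (-1.321) z + (-1.164) z^2 = 0, i.e. a z^2 + b z + c = 0 with a = -1.164, b = -1.321, c = 1.
Discriminant D = b^2 - 4ac = (-1.321)^2 - 4*(-1.164)*1 = 1.745041 - (-4.656) = 6.401041.
D >= 0, so the roots are real: z = (-b +/- sqrt(D)) / (2a) = (1.321 +/- 2.530028) / (-2.328).
  z_1 = (1.321 + 2.530028) / (-2.328) = -1.6542,   |z_1| = 1.6542.
  z_2 = (1.321 - 2.530028) / (-2.328) = 0.5193,   |z_2| = 0.5193.
Moduli of all roots: 1.6542, 0.5193.
All moduli strictly greater than 1? No.
Verdict: Not invertible.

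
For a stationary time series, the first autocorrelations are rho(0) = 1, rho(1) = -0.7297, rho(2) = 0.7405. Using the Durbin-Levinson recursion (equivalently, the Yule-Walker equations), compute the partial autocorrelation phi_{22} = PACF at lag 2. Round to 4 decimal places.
\phi_{22} = 0.4450

The PACF at lag k is phi_{kk}, the last component of the solution
to the Yule-Walker system G_k phi = r_k where
  (G_k)_{ij} = rho(|i - j|), (r_k)_i = rho(i), i,j = 1..k.
Equivalently, Durbin-Levinson gives phi_{kk} iteratively:
  phi_{11} = rho(1)
  phi_{kk} = [rho(k) - sum_{j=1..k-1} phi_{k-1,j} rho(k-j)]
            / [1 - sum_{j=1..k-1} phi_{k-1,j} rho(j)],
  phi_{k,j} = phi_{k-1,j} - phi_{kk} phi_{k-1,k-j},  j = 1..k-1.
Step k = 1:
  phi_11 = rho(1) = -0.7297.
Step k = 2:
  phi_22 = [rho(2) - phi_11 rho(1)] / [1 - phi_11 rho(1)] = [0.7405 - (-0.7297)(-0.7297)] / [1 - (-0.7297)(-0.7297)]
         = 0.20803791 / 0.46753791 = 0.445.
Therefore phi_{22} = 0.4450.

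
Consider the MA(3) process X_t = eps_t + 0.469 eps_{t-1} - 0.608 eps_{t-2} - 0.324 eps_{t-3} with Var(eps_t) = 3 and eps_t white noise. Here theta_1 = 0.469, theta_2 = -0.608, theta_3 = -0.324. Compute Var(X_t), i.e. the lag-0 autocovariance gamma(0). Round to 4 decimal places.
\gamma(0) = 5.0838

For an MA(q) process X_t = eps_t + sum_i theta_i eps_{t-i} with
Var(eps_t) = sigma^2, the variance is
  gamma(0) = sigma^2 * (1 + sum_i theta_i^2).
  sum_i theta_i^2 = (0.469)^2 + (-0.608)^2 + (-0.324)^2 = 0.219961 + 0.369664 + 0.104976 = 0.694601.
  gamma(0) = 3 * (1 + 0.694601) = 3 * 1.694601 = 5.083803, which rounds to 5.0838.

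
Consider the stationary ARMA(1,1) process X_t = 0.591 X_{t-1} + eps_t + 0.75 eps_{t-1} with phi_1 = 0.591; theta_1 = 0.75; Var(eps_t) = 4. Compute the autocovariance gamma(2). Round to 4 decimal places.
\gamma(2) = 7.0311

Multiply the model equation by X_{t-k} and take expectations. With theta_0 = psi_0 = 1 and psi_j the MA(infinity) weights, this gives
  gamma(k) - sum_i phi_i gamma(k-i) = c_k,
  c_k = sigma^2 * sum_{j=k..q} theta_j psi_{j-k}   (c_k = 0 for k > q),
using gamma(-m) = gamma(m).
psi-weights needed (psi_j = theta_j + sum_i phi_i psi_{j-i}):
  psi_1 = theta_1 + phi_1 = 0.75 + (0.591) = 1.341
Right-hand sides:
  c_0 = sigma^2 (1 + theta_1 psi_1) = 4 * (1 + (0.75)(1.341)) = 4 * 2.00575 = 8.023
  c_1 = sigma^2 theta_1 = 4 * (0.75) = 3
  c_2 = 0
Equations for k = 0 and k = 1 (AR order 1):
  gamma(0) = phi_1 gamma(1) + c_0
  gamma(1) = phi_1 gamma(0) + c_1
Substituting the second into the first: gamma(0) (1 - phi_1^2) = c_0 + phi_1 c_1, so
  gamma(0) = (c_0 + phi_1 c_1) / (1 - phi_1^2) = (8.023 + (0.591)(3)) / (1 - (0.591)^2) = 9.796 / 0.650719 = 15.054117.
  gamma(1) = phi_1 gamma(0) + c_1 = (0.591)(15.054117) + (3) = 11.896983.
For k = 2 (> q): gamma(2) = phi_1 gamma(1) = (0.591)(11.896983) = 7.031117.
Therefore gamma(2) = 7.0311 (to 4 decimal places).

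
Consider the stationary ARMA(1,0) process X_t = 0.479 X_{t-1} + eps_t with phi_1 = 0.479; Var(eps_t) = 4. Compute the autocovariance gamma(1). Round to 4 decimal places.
\gamma(1) = 2.4865

Multiply the model equation by X_{t-k} and take expectations. With theta_0 = psi_0 = 1 and psi_j the MA(infinity) weights, this gives
  gamma(k) - sum_i phi_i gamma(k-i) = c_k,
  c_k = sigma^2 * sum_{j=k..q} theta_j psi_{j-k}   (c_k = 0 for k > q),
using gamma(-m) = gamma(m).
Pure AR (q = 0): c_0 = sigma^2 = 4, c_k = 0 for k >= 1.
Equations for k = 0 and k = 1 (AR order 1):
  gamma(0) = phi_1 gamma(1) + c_0
  gamma(1) = phi_1 gamma(0) + c_1
Substituting the second into the first: gamma(0) (1 - phi_1^2) = c_0 + phi_1 c_1, so
  gamma(0) = c_0 / (1 - phi_1^2) = 4 / (1 - (0.479)^2) = 4 / 0.770559 = 5.191037.
  gamma(1) = phi_1 gamma(0) = (0.479)(5.191037) = 2.486507.
Therefore gamma(1) = 2.4865 (to 4 decimal places).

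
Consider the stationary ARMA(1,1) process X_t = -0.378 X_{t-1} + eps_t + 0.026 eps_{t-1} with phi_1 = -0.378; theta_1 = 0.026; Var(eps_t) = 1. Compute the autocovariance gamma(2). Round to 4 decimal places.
\gamma(2) = 0.1537

Multiply the model equation by X_{t-k} and take expectations. With theta_0 = psi_0 = 1 and psi_j the MA(infinity) weights, this gives
  gamma(k) - sum_i phi_i gamma(k-i) = c_k,
  c_k = sigma^2 * sum_{j=k..q} theta_j psi_{j-k}   (c_k = 0 for k > q),
using gamma(-m) = gamma(m).
psi-weights needed (psi_j = theta_j + sum_i phi_i psi_{j-i}):
  psi_1 = theta_1 + phi_1 = 0.026 + (-0.378) = -0.352
Right-hand sides:
  c_0 = sigma^2 (1 + theta_1 psi_1) = 1 * (1 + (0.026)(-0.352)) = 1 * 0.990848 = 0.990848
  c_1 = sigma^2 theta_1 = 1 * (0.026) = 0.026
  c_2 = 0
Equations for k = 0 and k = 1 (AR order 1):
  gamma(0) = phi_1 gamma(1) + c_0
  gamma(1) = phi_1 gamma(0) + c_1
Substituting the second into the first: gamma(0) (1 - phi_1^2) = c_0 + phi_1 c_1, so
  gamma(0) = (c_0 + phi_1 c_1) / (1 - phi_1^2) = (0.990848 + (-0.378)(0.026)) / (1 - (-0.378)^2) = 0.98102 / 0.857116 = 1.144559.
  gamma(1) = phi_1 gamma(0) + c_1 = (-0.378)(1.144559) + (0.026) = -0.406643.
For k = 2 (> q): gamma(2) = phi_1 gamma(1) = (-0.378)(-0.406643) = 0.153711.
Therefore gamma(2) = 0.1537 (to 4 decimal places).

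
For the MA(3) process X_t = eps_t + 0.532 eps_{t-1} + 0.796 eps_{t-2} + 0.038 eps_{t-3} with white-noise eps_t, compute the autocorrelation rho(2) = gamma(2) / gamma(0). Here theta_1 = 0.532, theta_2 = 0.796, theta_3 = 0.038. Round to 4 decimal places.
\rho(2) = 0.4255

For an MA(q) process with theta_0 = 1, the autocovariance is
  gamma(k) = sigma^2 * sum_{i=0..q-k} theta_i * theta_{i+k},
and rho(k) = gamma(k) / gamma(0). Sigma^2 cancels.
  numerator   = (1)*(0.796) + (0.532)*(0.038) = 0.816216.
  denominator = (1)^2 + (0.532)^2 + (0.796)^2 + (0.038)^2 = 1.918084.
  rho(2) = 0.816216 / 1.918084 = 0.4255.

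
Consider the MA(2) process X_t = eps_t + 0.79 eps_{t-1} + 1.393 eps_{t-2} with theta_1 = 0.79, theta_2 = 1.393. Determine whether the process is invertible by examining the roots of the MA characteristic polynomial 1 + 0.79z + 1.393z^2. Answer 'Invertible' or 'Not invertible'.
\text{Not invertible}

The MA(q) characteristic polynomial is P(z) = 1 + 0.79z + 1.393z^2.
Invertibility requires all roots to lie outside the unit circle, i.e. |z| > 1 for every root.
Set 1 + (0.79) z + (1.393) z^2 = 0, i.e. a z^2 + b z + c = 0 with a = 1.393, b = 0.79, c = 1.
Discriminant D = b^2 - 4ac = (0.79)^2 - 4*(1.393)*1 = 0.6241 - (5.572) = -4.9479.
D < 0, so the roots are the complex-conjugate pair z = (-b +/- i sqrt(-D)) / (2a) = -0.2836 +/- 0.7984i.
For a conjugate pair |z|^2 = z * conj(z) = (product of roots) = c/a = 1/(1.393) = 0.717875, so |z| = sqrt(0.717875) = 0.8473 for both roots.
Moduli of all roots: 0.8473, 0.8473.
All moduli strictly greater than 1? No.
Verdict: Not invertible.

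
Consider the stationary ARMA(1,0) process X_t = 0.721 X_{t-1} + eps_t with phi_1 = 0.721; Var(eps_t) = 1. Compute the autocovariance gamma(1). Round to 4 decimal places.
\gamma(1) = 1.5016

Multiply the model equation by X_{t-k} and take expectations. With theta_0 = psi_0 = 1 and psi_j the MA(infinity) weights, this gives
  gamma(k) - sum_i phi_i gamma(k-i) = c_k,
  c_k = sigma^2 * sum_{j=k..q} theta_j psi_{j-k}   (c_k = 0 for k > q),
using gamma(-m) = gamma(m).
Pure AR (q = 0): c_0 = sigma^2 = 1, c_k = 0 for k >= 1.
Equations for k = 0 and k = 1 (AR order 1):
  gamma(0) = phi_1 gamma(1) + c_0
  gamma(1) = phi_1 gamma(0) + c_1
Substituting the second into the first: gamma(0) (1 - phi_1^2) = c_0 + phi_1 c_1, so
  gamma(0) = c_0 / (1 - phi_1^2) = 1 / (1 - (0.721)^2) = 1 / 0.480159 = 2.082643.
  gamma(1) = phi_1 gamma(0) = (0.721)(2.082643) = 1.501586.
Therefore gamma(1) = 1.5016 (to 4 decimal places).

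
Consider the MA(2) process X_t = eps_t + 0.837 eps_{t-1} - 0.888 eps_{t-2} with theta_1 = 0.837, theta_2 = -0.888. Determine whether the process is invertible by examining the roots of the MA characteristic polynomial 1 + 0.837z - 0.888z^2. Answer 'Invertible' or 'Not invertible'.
\text{Not invertible}

The MA(q) characteristic polynomial is P(z) = 1 + 0.837z - 0.888z^2.
Invertibility requires all roots to lie outside the unit circle, i.e. |z| > 1 for every root.
Set 1 + (0.837) z + (-0.888) z^2 = 0, i.e. a z^2 + b z + c = 0 with a = -0.888, b = 0.837, c = 1.
Discriminant D = b^2 - 4ac = (0.837)^2 - 4*(-0.888)*1 = 0.700569 - (-3.552) = 4.252569.
D >= 0, so the roots are real: z = (-b +/- sqrt(D)) / (2a) = (-0.837 +/- 2.062176) / (-1.776).
  z_1 = (-0.837 + 2.062176) / (-1.776) = -0.6899,   |z_1| = 0.6899.
  z_2 = (-0.837 - 2.062176) / (-1.776) = 1.6324,   |z_2| = 1.6324.
Moduli of all roots: 0.6899, 1.6324.
All moduli strictly greater than 1? No.
Verdict: Not invertible.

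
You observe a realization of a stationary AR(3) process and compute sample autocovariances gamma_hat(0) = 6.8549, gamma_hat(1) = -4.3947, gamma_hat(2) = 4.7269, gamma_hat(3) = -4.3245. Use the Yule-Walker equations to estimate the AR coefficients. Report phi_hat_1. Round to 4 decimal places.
\hat\phi_{1} = -0.2400

The Yule-Walker equations for an AR(p) process read, in matrix form,
  Gamma_p phi = r_p,   with   (Gamma_p)_{ij} = gamma(|i - j|),
                       (r_p)_i = gamma(i),   i,j = 1..p.
Substitute the sample gammas (Toeplitz matrix and right-hand side of size 3):
  Gamma_p = [[6.8549, -4.3947, 4.7269], [-4.3947, 6.8549, -4.3947], [4.7269, -4.3947, 6.8549]]
  r_p     = [-4.3947, 4.7269, -4.3245]
Written out (R1..R3):
  (R1) 6.8549 phi_1 - 4.3947 phi_2 + 4.7269 phi_3 = -4.3947
  (R2) -4.3947 phi_1 + 6.8549 phi_2 - 4.3947 phi_3 = 4.7269
  (R3) 4.7269 phi_1 - 4.3947 phi_2 + 6.8549 phi_3 = -4.3245
Gaussian elimination:
  R2 <- R2 - (-4.3947/6.8549) R1 = R2 - (-0.641103) R1:  4.037443 phi_2 - 1.364268 phi_3 = 1.909443
  R3 <- R3 - (4.7269/6.8549) R1 = R3 - (0.689565) R1:  -1.364268 phi_2 + 3.595395 phi_3 = -1.294068
  R3 <- R3 - (-1.364268/4.037443) R2 = R3 - (-0.337904) R2:  3.134403 phi_3 = -0.64886
Back-substitution:
  phi_hat_3 = -0.64886 / 3.134403 = -0.207012
  phi_hat_2 = (1.909443 - (-1.364268)(-0.207012)) / 4.037443 = 0.402983
  phi_hat_1 = (-4.3947 - (-4.3947)(0.402983) - (4.7269)(-0.207012)) / 6.8549 = -0.240001
So phi_hat = [-0.2400, 0.4030, -0.2070].
Therefore phi_hat_1 = -0.2400.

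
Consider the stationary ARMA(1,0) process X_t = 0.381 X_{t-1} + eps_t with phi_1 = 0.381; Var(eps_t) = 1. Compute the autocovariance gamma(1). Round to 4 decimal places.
\gamma(1) = 0.4457

Multiply the model equation by X_{t-k} and take expectations. With theta_0 = psi_0 = 1 and psi_j the MA(infinity) weights, this gives
  gamma(k) - sum_i phi_i gamma(k-i) = c_k,
  c_k = sigma^2 * sum_{j=k..q} theta_j psi_{j-k}   (c_k = 0 for k > q),
using gamma(-m) = gamma(m).
Pure AR (q = 0): c_0 = sigma^2 = 1, c_k = 0 for k >= 1.
Equations for k = 0 and k = 1 (AR order 1):
  gamma(0) = phi_1 gamma(1) + c_0
  gamma(1) = phi_1 gamma(0) + c_1
Substituting the second into the first: gamma(0) (1 - phi_1^2) = c_0 + phi_1 c_1, so
  gamma(0) = c_0 / (1 - phi_1^2) = 1 / (1 - (0.381)^2) = 1 / 0.854839 = 1.169811.
  gamma(1) = phi_1 gamma(0) = (0.381)(1.169811) = 0.445698.
Therefore gamma(1) = 0.4457 (to 4 decimal places).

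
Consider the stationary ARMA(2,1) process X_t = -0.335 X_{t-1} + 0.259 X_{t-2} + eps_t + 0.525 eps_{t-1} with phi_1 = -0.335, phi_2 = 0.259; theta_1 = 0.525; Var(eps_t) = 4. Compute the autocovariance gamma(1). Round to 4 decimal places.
\gamma(1) = 0.8827

Multiply the model equation by X_{t-k} and take expectations. With theta_0 = psi_0 = 1 and psi_j the MA(infinity) weights, this gives
  gamma(k) - sum_i phi_i gamma(k-i) = c_k,
  c_k = sigma^2 * sum_{j=k..q} theta_j psi_{j-k}   (c_k = 0 for k > q),
using gamma(-m) = gamma(m).
psi-weights needed (psi_j = theta_j + sum_i phi_i psi_{j-i}):
  psi_1 = theta_1 + phi_1 = 0.525 + (-0.335) = 0.19
Right-hand sides:
  c_0 = sigma^2 (1 + theta_1 psi_1) = 4 * (1 + (0.525)(0.19)) = 4 * 1.09975 = 4.399
  c_1 = sigma^2 theta_1 = 4 * (0.525) = 2.1
  c_2 = 0
Equations for k = 0, 1, 2 (AR order 2, c_2 = 0):
  (E0) gamma(0) = phi_1 gamma(1) + phi_2 gamma(2) + c_0
  (E1) gamma(1) = phi_1 gamma(0) + phi_2 gamma(1) + c_1
  (E2) gamma(2) = phi_1 gamma(1) + phi_2 gamma(0)
From (E1): gamma(1) = A gamma(0) + B with
  A = phi_1 / (1 - phi_2) = -0.335 / 0.741 = -0.452092,   B = c_1 / (1 - phi_2) = 2.1 / 0.741 = 2.834008.
Insert (E2) into (E0): gamma(0) (1 - phi_2^2) = phi_1 (1 + phi_2) gamma(1) + c_0.
  phi_1 (1 + phi_2) = (-0.335)(1.259) = -0.421765,   1 - phi_2^2 = 0.932919.
Replace gamma(1) by A gamma(0) + B and collect gamma(0):
  gamma(0) [0.932919 - (-0.421765)(-0.452092)] = (-0.421765)(2.834008) + 4.399
  gamma(0) * 0.742243 = 3.203715
  gamma(0) = 3.203715 / 0.742243 = 4.316264.
  gamma(1) = A gamma(0) + B = (-0.452092)(4.316264) + (2.834008) = 0.882661.
Therefore gamma(1) = 0.8827 (to 4 decimal places).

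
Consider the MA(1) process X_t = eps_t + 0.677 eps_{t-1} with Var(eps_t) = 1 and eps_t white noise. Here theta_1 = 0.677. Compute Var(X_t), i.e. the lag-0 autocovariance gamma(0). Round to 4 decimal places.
\gamma(0) = 1.4583

For an MA(q) process X_t = eps_t + sum_i theta_i eps_{t-i} with
Var(eps_t) = sigma^2, the variance is
  gamma(0) = sigma^2 * (1 + sum_i theta_i^2).
  sum_i theta_i^2 = (0.677)^2 = 0.458329.
  gamma(0) = 1 * (1 + 0.458329) = 1 * 1.458329 = 1.458329, which rounds to 1.4583.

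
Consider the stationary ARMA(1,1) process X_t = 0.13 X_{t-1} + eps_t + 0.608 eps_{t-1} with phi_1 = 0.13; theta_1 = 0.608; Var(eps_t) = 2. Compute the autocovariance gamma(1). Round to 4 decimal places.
\gamma(1) = 1.6200

Multiply the model equation by X_{t-k} and take expectations. With theta_0 = psi_0 = 1 and psi_j the MA(infinity) weights, this gives
  gamma(k) - sum_i phi_i gamma(k-i) = c_k,
  c_k = sigma^2 * sum_{j=k..q} theta_j psi_{j-k}   (c_k = 0 for k > q),
using gamma(-m) = gamma(m).
psi-weights needed (psi_j = theta_j + sum_i phi_i psi_{j-i}):
  psi_1 = theta_1 + phi_1 = 0.608 + (0.13) = 0.738
Right-hand sides:
  c_0 = sigma^2 (1 + theta_1 psi_1) = 2 * (1 + (0.608)(0.738)) = 2 * 1.448704 = 2.897408
  c_1 = sigma^2 theta_1 = 2 * (0.608) = 1.216
  c_2 = 0
Equations for k = 0 and k = 1 (AR order 1):
  gamma(0) = phi_1 gamma(1) + c_0
  gamma(1) = phi_1 gamma(0) + c_1
Substituting the second into the first: gamma(0) (1 - phi_1^2) = c_0 + phi_1 c_1, so
  gamma(0) = (c_0 + phi_1 c_1) / (1 - phi_1^2) = (2.897408 + (0.13)(1.216)) / (1 - (0.13)^2) = 3.055488 / 0.9831 = 3.108013.
  gamma(1) = phi_1 gamma(0) + c_1 = (0.13)(3.108013) + (1.216) = 1.620042.
Therefore gamma(1) = 1.6200 (to 4 decimal places).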